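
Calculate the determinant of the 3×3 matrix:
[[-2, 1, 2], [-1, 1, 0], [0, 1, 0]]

Expansion along first row:
det = -2·det([[1,0],[1,0]]) - 1·det([[-1,0],[0,0]]) + 2·det([[-1,1],[0,1]])
    = -2·(1·0 - 0·1) - 1·(-1·0 - 0·0) + 2·(-1·1 - 1·0)
    = -2·0 - 1·0 + 2·-1
    = 0 + 0 + -2 = -2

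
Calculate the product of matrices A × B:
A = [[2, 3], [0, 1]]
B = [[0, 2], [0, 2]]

Matrix multiplication:
C[0][0] = 2×0 + 3×0 = 0
C[0][1] = 2×2 + 3×2 = 10
C[1][0] = 0×0 + 1×0 = 0
C[1][1] = 0×2 + 1×2 = 2
Result: [[0, 10], [0, 2]]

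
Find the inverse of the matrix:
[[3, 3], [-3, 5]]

For [[a,b],[c,d]], inverse = (1/det)·[[d,-b],[-c,a]]
det = (3)(5) - (3)(-3) = 15 - -9 = 24
Inverse = (1/24)·[[5, -3], [3, 3]]
= [[5/24, -1/8], [1/8, 1/8]]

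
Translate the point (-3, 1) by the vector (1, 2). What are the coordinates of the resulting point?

Translation by (1, 2) (homogeneous matrix [[1, 0, 1], [0, 1, 2], [0, 0, 1]]):
x' = -3 + 1 = -2
y' = 1 + 2 = 3
Result: (-2, 3)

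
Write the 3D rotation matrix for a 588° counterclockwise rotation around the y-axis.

Rotation matrix for counterclockwise 588° around y-axis:
cos(588°) = -0.6691, sin(588°) = -0.7431
Result: [[-0.6691, 0, -0.7431], [0, 1, 0], [0.7431, 0, -0.6691]]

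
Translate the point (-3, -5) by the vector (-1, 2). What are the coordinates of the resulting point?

Translation by (-1, 2) (homogeneous matrix [[1, 0, -1], [0, 1, 2], [0, 0, 1]]):
x' = -3 + -1 = -4
y' = -5 + 2 = -3
Result: (-4, -3)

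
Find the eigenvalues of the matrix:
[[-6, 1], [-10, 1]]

Characteristic equation: det(A - λI) = 0
λ² - (trace)λ + (det) = 0
trace = -6 + 1 = -5, det = (-6)(1) - (1)(-10) = 4
λ² - (-5)λ + (4) = 0
λ = (-5 ± √((-5)² - 4·(4))) / 2 = (-5 ± √9) / 2
Solving: λ = -4, -1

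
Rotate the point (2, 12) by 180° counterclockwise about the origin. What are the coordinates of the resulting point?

Rotation matrix for 180°: [[cos 180°, -sin 180°], [sin 180°, cos 180°]] = [[-1, 0], [0, -1]]
[[-1, 0], [0, -1]] × [2, 12]ᵀ = [-2, -12]ᵀ
Result: (-2, -12)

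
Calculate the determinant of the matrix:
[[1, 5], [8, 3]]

For a 2×2 matrix [[a, b], [c, d]], det = ad - bc
det = (1)(3) - (5)(8) = 3 - 40 = -37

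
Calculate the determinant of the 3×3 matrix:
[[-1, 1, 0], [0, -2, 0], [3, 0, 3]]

Expansion along first row:
det = -1·det([[-2,0],[0,3]]) - 1·det([[0,0],[3,3]]) + 0·det([[0,-2],[3,0]])
    = -1·(-2·3 - 0·0) - 1·(0·3 - 0·3) + 0·(0·0 - -2·3)
    = -1·-6 - 1·0 + 0·6
    = 6 + 0 + 0 = 6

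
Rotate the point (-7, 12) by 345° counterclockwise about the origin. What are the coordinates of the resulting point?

Rotation matrix for 345°: [[cos 345°, -sin 345°], [sin 345°, cos 345°]] ≈ [[0.965926, 0.258819], [-0.258819, 0.965926]]
[[0.965926, 0.258819], [-0.258819, 0.965926]] × [-7, 12]ᵀ ≈ [-3.6557, 13.4028]ᵀ
Result: (-3.6557, 13.4028)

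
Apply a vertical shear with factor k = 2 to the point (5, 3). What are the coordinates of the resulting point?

Shear matrix for vertical shear with factor k = 2:
[[1, 0], [2, 1]]
Result: (5, 3) → (5, 13)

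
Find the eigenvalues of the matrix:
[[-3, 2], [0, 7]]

Characteristic equation: det(A - λI) = 0
λ² - (trace)λ + (det) = 0
trace = -3 + 7 = 4, det = (-3)(7) - (2)(0) = -21
λ² - (4)λ + (-21) = 0
λ = (4 ± √((4)² - 4·(-21))) / 2 = (4 ± √100) / 2
Solving: λ = -3, 7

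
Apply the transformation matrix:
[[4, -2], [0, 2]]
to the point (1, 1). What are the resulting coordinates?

Matrix multiplication:
[[4, -2], [0, 2]] × [1, 1]ᵀ
= [(4)(1) + (-2)(1), (0)(1) + (2)(1)]ᵀ
= [2, 2]ᵀ
Result: (2, 2)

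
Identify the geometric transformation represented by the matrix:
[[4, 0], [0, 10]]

This matrix represents: non-uniform scaling by sx = 4, sy = 10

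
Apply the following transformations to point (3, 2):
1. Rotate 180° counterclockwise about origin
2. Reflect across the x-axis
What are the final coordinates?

Step 1: Rotate 180° → (-3, -2)
Step 2: Reflect across x-axis → (-3, 2)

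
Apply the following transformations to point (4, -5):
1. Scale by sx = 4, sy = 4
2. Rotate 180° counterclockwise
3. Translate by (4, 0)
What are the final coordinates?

Step 1: Scale → (16, -20)
Step 2: Rotate 180° → (-16, 20)
Step 3: Translate → (-12, 20)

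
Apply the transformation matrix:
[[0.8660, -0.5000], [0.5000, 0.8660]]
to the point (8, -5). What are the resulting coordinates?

Matrix multiplication:
[[0.8660, -0.5000], [0.5000, 0.8660]] × [8, -5]ᵀ
= [(0.8660)(8) + (-0.5000)(-5), (0.5000)(8) + (0.8660)(-5)]ᵀ
= [9.4280, -0.3300]ᵀ
Result: (9.4280, -0.3300)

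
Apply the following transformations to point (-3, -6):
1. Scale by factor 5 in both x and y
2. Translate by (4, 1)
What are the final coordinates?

Step 1: Scale (-3, -6) by 5 → (-15, -30)
Step 2: Translate by (4, 1) → (-11, -29)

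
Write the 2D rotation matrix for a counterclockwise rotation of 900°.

Rotation matrix formula: [[cos θ, -sin θ], [sin θ, cos θ]]
For θ = 900°:
cos(900°) = -1
sin(900°) = 0
Result: [[-1, 0], [0, -1]]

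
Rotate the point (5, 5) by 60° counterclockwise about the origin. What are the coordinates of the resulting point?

Rotation matrix for 60°: [[cos 60°, -sin 60°], [sin 60°, cos 60°]] ≈ [[0.500000, -0.866025], [0.866025, 0.500000]]
[[0.500000, -0.866025], [0.866025, 0.500000]] × [5, 5]ᵀ ≈ [-1.8301, 6.8301]ᵀ
Result: (-1.8301, 6.8301)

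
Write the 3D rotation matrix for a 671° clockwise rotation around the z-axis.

Rotation matrix for clockwise 671° around z-axis:
A clockwise rotation by 671° is a counterclockwise rotation by -671°.
cos(-671°) = 0.6561, sin(-671°) = 0.7547
Result: [[0.6561, -0.7547, 0], [0.7547, 0.6561, 0], [0, 0, 1]]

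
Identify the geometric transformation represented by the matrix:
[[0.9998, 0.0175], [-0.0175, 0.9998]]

This matrix represents: rotation by 359° counterclockwise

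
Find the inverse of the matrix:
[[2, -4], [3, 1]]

For [[a,b],[c,d]], inverse = (1/det)·[[d,-b],[-c,a]]
det = (2)(1) - (-4)(3) = 2 - -12 = 14
Inverse = (1/14)·[[1, 4], [-3, 2]]
= [[1/14, 2/7], [-3/14, 1/7]]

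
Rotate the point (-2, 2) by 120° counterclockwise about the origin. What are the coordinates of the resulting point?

Rotation matrix for 120°: [[cos 120°, -sin 120°], [sin 120°, cos 120°]] ≈ [[-0.500000, -0.866025], [0.866025, -0.500000]]
[[-0.500000, -0.866025], [0.866025, -0.500000]] × [-2, 2]ᵀ ≈ [-0.7321, -2.7321]ᵀ
Result: (-0.7321, -2.7321)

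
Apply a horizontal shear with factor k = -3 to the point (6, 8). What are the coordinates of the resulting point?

Shear matrix for horizontal shear with factor k = -3:
[[1, -3], [0, 1]]
Result: (6, 8) → (-18, 8)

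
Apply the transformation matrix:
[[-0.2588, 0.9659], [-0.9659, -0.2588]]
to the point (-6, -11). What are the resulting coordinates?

Matrix multiplication:
[[-0.2588, 0.9659], [-0.9659, -0.2588]] × [-6, -11]ᵀ
= [(-0.2588)(-6) + (0.9659)(-11), (-0.9659)(-6) + (-0.2588)(-11)]ᵀ
= [-9.0721, 8.6422]ᵀ
Result: (-9.0721, 8.6422)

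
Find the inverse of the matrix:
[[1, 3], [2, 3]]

For [[a,b],[c,d]], inverse = (1/det)·[[d,-b],[-c,a]]
det = (1)(3) - (3)(2) = 3 - 6 = -3
Inverse = (1/-3)·[[3, -3], [-2, 1]]
= [[-1, 1], [2/3, -1/3]]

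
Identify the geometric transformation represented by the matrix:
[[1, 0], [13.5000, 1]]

This matrix represents: vertical shear with factor 13.5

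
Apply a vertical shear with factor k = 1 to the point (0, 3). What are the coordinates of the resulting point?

Shear matrix for vertical shear with factor k = 1:
[[1, 0], [1, 1]]
Result: (0, 3) → (0, 3)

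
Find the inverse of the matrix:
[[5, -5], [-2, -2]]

For [[a,b],[c,d]], inverse = (1/det)·[[d,-b],[-c,a]]
det = (5)(-2) - (-5)(-2) = -10 - 10 = -20
Inverse = (1/-20)·[[-2, 5], [2, 5]]
= [[1/10, -1/4], [-1/10, -1/4]]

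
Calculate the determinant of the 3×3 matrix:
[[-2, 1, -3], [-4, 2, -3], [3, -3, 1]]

Expansion along first row:
det = -2·det([[2,-3],[-3,1]]) - 1·det([[-4,-3],[3,1]]) + -3·det([[-4,2],[3,-3]])
    = -2·(2·1 - -3·-3) - 1·(-4·1 - -3·3) + -3·(-4·-3 - 2·3)
    = -2·-7 - 1·5 + -3·6
    = 14 + -5 + -18 = -9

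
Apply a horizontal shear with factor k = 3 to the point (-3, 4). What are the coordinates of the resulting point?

Shear matrix for horizontal shear with factor k = 3:
[[1, 3], [0, 1]]
Result: (-3, 4) → (9, 4)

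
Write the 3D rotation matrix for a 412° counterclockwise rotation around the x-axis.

Rotation matrix for counterclockwise 412° around x-axis:
cos(412°) = 0.6157, sin(412°) = 0.7880
Result: [[1, 0, 0], [0, 0.6157, -0.7880], [0, 0.7880, 0.6157]]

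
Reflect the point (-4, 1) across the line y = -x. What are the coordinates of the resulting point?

Reflection across line y = -x: (-4, 1) → (-1, 4)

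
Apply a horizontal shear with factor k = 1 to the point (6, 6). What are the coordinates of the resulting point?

Shear matrix for horizontal shear with factor k = 1:
[[1, 1], [0, 1]]
Result: (6, 6) → (12, 6)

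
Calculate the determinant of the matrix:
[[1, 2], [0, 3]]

For a 2×2 matrix [[a, b], [c, d]], det = ad - bc
det = (1)(3) - (2)(0) = 3 - 0 = 3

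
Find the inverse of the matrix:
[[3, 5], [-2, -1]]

For [[a,b],[c,d]], inverse = (1/det)·[[d,-b],[-c,a]]
det = (3)(-1) - (5)(-2) = -3 - -10 = 7
Inverse = (1/7)·[[-1, -5], [2, 3]]
= [[-1/7, -5/7], [2/7, 3/7]]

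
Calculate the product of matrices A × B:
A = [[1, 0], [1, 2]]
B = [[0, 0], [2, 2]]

Matrix multiplication:
C[0][0] = 1×0 + 0×2 = 0
C[0][1] = 1×0 + 0×2 = 0
C[1][0] = 1×0 + 2×2 = 4
C[1][1] = 1×0 + 2×2 = 4
Result: [[0, 0], [4, 4]]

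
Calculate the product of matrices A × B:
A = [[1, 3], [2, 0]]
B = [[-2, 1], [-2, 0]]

Matrix multiplication:
C[0][0] = 1×-2 + 3×-2 = -8
C[0][1] = 1×1 + 3×0 = 1
C[1][0] = 2×-2 + 0×-2 = -4
C[1][1] = 2×1 + 0×0 = 2
Result: [[-8, 1], [-4, 2]]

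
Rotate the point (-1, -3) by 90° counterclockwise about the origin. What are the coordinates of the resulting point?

Rotation matrix for 90°: [[cos 90°, -sin 90°], [sin 90°, cos 90°]] = [[0, -1], [1, 0]]
[[0, -1], [1, 0]] × [-1, -3]ᵀ = [3, -1]ᵀ
Result: (3, -1)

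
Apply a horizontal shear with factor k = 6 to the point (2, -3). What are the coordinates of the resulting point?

Shear matrix for horizontal shear with factor k = 6:
[[1, 6], [0, 1]]
Result: (2, -3) → (-16, -3)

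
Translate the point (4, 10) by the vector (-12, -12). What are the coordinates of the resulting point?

Translation by (-12, -12) (homogeneous matrix [[1, 0, -12], [0, 1, -12], [0, 0, 1]]):
x' = 4 + -12 = -8
y' = 10 + -12 = -2
Result: (-8, -2)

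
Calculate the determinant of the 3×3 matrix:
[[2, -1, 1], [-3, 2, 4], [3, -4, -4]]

Expansion along first row:
det = 2·det([[2,4],[-4,-4]]) - -1·det([[-3,4],[3,-4]]) + 1·det([[-3,2],[3,-4]])
    = 2·(2·-4 - 4·-4) - -1·(-3·-4 - 4·3) + 1·(-3·-4 - 2·3)
    = 2·8 - -1·0 + 1·6
    = 16 + 0 + 6 = 22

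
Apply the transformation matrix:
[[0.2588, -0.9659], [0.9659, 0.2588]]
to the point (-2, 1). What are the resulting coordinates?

Matrix multiplication:
[[0.2588, -0.9659], [0.9659, 0.2588]] × [-2, 1]ᵀ
= [(0.2588)(-2) + (-0.9659)(1), (0.9659)(-2) + (0.2588)(1)]ᵀ
= [-1.4835, -1.6730]ᵀ
Result: (-1.4835, -1.6730)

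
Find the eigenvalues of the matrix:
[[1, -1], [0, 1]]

Characteristic equation: det(A - λI) = 0
λ² - (trace)λ + (det) = 0
trace = 1 + 1 = 2, det = (1)(1) - (-1)(0) = 1
λ² - (2)λ + (1) = 0
λ = (2 ± √((2)² - 4·(1))) / 2 = (2 ± √0) / 2
Solving: λ = 1, 1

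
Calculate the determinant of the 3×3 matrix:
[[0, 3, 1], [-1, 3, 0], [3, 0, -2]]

Expansion along first row:
det = 0·det([[3,0],[0,-2]]) - 3·det([[-1,0],[3,-2]]) + 1·det([[-1,3],[3,0]])
    = 0·(3·-2 - 0·0) - 3·(-1·-2 - 0·3) + 1·(-1·0 - 3·3)
    = 0·-6 - 3·2 + 1·-9
    = 0 + -6 + -9 = -15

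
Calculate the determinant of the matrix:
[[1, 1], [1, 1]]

For a 2×2 matrix [[a, b], [c, d]], det = ad - bc
det = (1)(1) - (1)(1) = 1 - 1 = 0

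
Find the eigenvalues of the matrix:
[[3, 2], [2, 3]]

Characteristic equation: det(A - λI) = 0
λ² - (trace)λ + (det) = 0
trace = 3 + 3 = 6, det = (3)(3) - (2)(2) = 5
λ² - (6)λ + (5) = 0
λ = (6 ± √((6)² - 4·(5))) / 2 = (6 ± √16) / 2
Solving: λ = 1, 5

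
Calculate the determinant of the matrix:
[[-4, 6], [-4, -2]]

For a 2×2 matrix [[a, b], [c, d]], det = ad - bc
det = (-4)(-2) - (6)(-4) = 8 - -24 = 32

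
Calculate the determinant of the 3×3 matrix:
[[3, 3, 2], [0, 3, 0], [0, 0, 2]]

Expansion along first row:
det = 3·det([[3,0],[0,2]]) - 3·det([[0,0],[0,2]]) + 2·det([[0,3],[0,0]])
    = 3·(3·2 - 0·0) - 3·(0·2 - 0·0) + 2·(0·0 - 3·0)
    = 3·6 - 3·0 + 2·0
    = 18 + 0 + 0 = 18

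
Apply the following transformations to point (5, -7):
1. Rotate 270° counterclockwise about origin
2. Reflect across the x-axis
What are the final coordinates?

Step 1: Rotate 270° → (-7, -5)
Step 2: Reflect across x-axis → (-7, 5)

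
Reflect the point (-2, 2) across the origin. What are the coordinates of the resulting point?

Reflection across origin: (-2, 2) → (2, -2)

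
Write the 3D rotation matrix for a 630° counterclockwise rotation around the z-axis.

Rotation matrix for counterclockwise 630° around z-axis:
cos(630°) = 0, sin(630°) = -1
Result: [[0, 1, 0], [-1, 0, 0], [0, 0, 1]]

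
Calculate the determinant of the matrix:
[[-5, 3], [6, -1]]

For a 2×2 matrix [[a, b], [c, d]], det = ad - bc
det = (-5)(-1) - (3)(6) = 5 - 18 = -13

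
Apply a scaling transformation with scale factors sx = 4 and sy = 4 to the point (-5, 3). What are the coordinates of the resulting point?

Scaling matrix:
[[4, 0], [0, 4]]
Result: (-5 × 4, 3 × 4) = (-20, 12)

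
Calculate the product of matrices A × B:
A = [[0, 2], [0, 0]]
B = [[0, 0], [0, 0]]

Matrix multiplication:
C[0][0] = 0×0 + 2×0 = 0
C[0][1] = 0×0 + 2×0 = 0
C[1][0] = 0×0 + 0×0 = 0
C[1][1] = 0×0 + 0×0 = 0
Result: [[0, 0], [0, 0]]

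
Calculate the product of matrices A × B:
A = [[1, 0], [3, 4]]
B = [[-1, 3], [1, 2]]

Matrix multiplication:
C[0][0] = 1×-1 + 0×1 = -1
C[0][1] = 1×3 + 0×2 = 3
C[1][0] = 3×-1 + 4×1 = 1
C[1][1] = 3×3 + 4×2 = 17
Result: [[-1, 3], [1, 17]]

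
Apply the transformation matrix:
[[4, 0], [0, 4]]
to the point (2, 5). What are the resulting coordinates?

Matrix multiplication:
[[4, 0], [0, 4]] × [2, 5]ᵀ
= [(4)(2) + (0)(5), (0)(2) + (4)(5)]ᵀ
= [8, 20]ᵀ
Result: (8, 20)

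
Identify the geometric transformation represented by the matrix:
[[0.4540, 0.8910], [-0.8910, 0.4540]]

This matrix represents: rotation by 297° counterclockwise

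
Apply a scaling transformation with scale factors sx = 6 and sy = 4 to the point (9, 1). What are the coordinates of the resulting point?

Scaling matrix:
[[6, 0], [0, 4]]
Result: (9 × 6, 1 × 4) = (54, 4)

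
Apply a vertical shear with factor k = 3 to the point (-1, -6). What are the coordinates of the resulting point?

Shear matrix for vertical shear with factor k = 3:
[[1, 0], [3, 1]]
Result: (-1, -6) → (-1, -9)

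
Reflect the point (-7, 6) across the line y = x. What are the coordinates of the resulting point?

Reflection across line y = x: (-7, 6) → (6, -7)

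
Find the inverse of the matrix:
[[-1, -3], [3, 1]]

For [[a,b],[c,d]], inverse = (1/det)·[[d,-b],[-c,a]]
det = (-1)(1) - (-3)(3) = -1 - -9 = 8
Inverse = (1/8)·[[1, 3], [-3, -1]]
= [[1/8, 3/8], [-3/8, -1/8]]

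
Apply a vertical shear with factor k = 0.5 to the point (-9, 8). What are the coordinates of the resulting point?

Shear matrix for vertical shear with factor k = 0.5:
[[1, 0], [0.50, 1]]
Result: (-9, 8) → (-9, 3.5)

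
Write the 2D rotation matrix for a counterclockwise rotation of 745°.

Rotation matrix formula: [[cos θ, -sin θ], [sin θ, cos θ]]
For θ = 745°:
cos(745°) = 0.9063
sin(745°) = 0.4226
Result: [[0.9063, -0.4226], [0.4226, 0.9063]]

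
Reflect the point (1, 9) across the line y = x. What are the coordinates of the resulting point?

Reflection across line y = x: (1, 9) → (9, 1)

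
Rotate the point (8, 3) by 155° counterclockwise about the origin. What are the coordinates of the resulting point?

Rotation matrix for 155°: [[cos 155°, -sin 155°], [sin 155°, cos 155°]] ≈ [[-0.906308, -0.422618], [0.422618, -0.906308]]
[[-0.906308, -0.422618], [0.422618, -0.906308]] × [8, 3]ᵀ ≈ [-8.5183, 0.6620]ᵀ
Result: (-8.5183, 0.6620)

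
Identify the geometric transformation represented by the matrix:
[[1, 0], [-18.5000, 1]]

This matrix represents: vertical shear with factor -18.5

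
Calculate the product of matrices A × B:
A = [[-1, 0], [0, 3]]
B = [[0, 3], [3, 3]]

Matrix multiplication:
C[0][0] = -1×0 + 0×3 = 0
C[0][1] = -1×3 + 0×3 = -3
C[1][0] = 0×0 + 3×3 = 9
C[1][1] = 0×3 + 3×3 = 9
Result: [[0, -3], [9, 9]]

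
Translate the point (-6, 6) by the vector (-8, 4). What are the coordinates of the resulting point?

Translation by (-8, 4) (homogeneous matrix [[1, 0, -8], [0, 1, 4], [0, 0, 1]]):
x' = -6 + -8 = -14
y' = 6 + 4 = 10
Result: (-14, 10)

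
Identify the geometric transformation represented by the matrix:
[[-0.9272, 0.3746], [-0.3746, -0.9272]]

This matrix represents: rotation by 202° counterclockwise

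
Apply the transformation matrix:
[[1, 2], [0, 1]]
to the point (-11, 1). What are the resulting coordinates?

Matrix multiplication:
[[1, 2], [0, 1]] × [-11, 1]ᵀ
= [(1)(-11) + (2)(1), (0)(-11) + (1)(1)]ᵀ
= [-9, 1]ᵀ
Result: (-9, 1)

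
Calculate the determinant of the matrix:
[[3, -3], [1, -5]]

For a 2×2 matrix [[a, b], [c, d]], det = ad - bc
det = (3)(-5) - (-3)(1) = -15 - -3 = -12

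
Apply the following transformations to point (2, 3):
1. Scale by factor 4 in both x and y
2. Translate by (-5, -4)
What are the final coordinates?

Step 1: Scale (2, 3) by 4 → (8, 12)
Step 2: Translate by (-5, -4) → (3, 8)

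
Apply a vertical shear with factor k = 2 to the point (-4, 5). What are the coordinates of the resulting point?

Shear matrix for vertical shear with factor k = 2:
[[1, 0], [2, 1]]
Result: (-4, 5) → (-4, -3)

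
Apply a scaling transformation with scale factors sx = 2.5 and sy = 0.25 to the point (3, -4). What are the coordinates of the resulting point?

Scaling matrix:
[[2.50, 0], [0, 0.25]]
Result: (3 × 2.5, -4 × 0.25) = (7.5, -1)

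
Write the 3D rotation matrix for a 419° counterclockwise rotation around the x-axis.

Rotation matrix for counterclockwise 419° around x-axis:
cos(419°) = 0.5150, sin(419°) = 0.8572
Result: [[1, 0, 0], [0, 0.5150, -0.8572], [0, 0.8572, 0.5150]]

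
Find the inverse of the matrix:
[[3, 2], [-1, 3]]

For [[a,b],[c,d]], inverse = (1/det)·[[d,-b],[-c,a]]
det = (3)(3) - (2)(-1) = 9 - -2 = 11
Inverse = (1/11)·[[3, -2], [1, 3]]
= [[3/11, -2/11], [1/11, 3/11]]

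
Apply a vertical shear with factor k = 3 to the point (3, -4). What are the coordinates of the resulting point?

Shear matrix for vertical shear with factor k = 3:
[[1, 0], [3, 1]]
Result: (3, -4) → (3, 5)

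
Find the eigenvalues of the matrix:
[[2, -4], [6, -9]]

Characteristic equation: det(A - λI) = 0
λ² - (trace)λ + (det) = 0
trace = 2 + -9 = -7, det = (2)(-9) - (-4)(6) = 6
λ² - (-7)λ + (6) = 0
λ = (-7 ± √((-7)² - 4·(6))) / 2 = (-7 ± √25) / 2
Solving: λ = -6, -1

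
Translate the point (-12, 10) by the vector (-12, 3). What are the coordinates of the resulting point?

Translation by (-12, 3) (homogeneous matrix [[1, 0, -12], [0, 1, 3], [0, 0, 1]]):
x' = -12 + -12 = -24
y' = 10 + 3 = 13
Result: (-24, 13)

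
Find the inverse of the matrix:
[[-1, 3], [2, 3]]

For [[a,b],[c,d]], inverse = (1/det)·[[d,-b],[-c,a]]
det = (-1)(3) - (3)(2) = -3 - 6 = -9
Inverse = (1/-9)·[[3, -3], [-2, -1]]
= [[-1/3, 1/3], [2/9, 1/9]]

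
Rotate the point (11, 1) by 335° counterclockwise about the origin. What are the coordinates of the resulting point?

Rotation matrix for 335°: [[cos 335°, -sin 335°], [sin 335°, cos 335°]] ≈ [[0.906308, 0.422618], [-0.422618, 0.906308]]
[[0.906308, 0.422618], [-0.422618, 0.906308]] × [11, 1]ᵀ ≈ [10.3920, -3.7425]ᵀ
Result: (10.3920, -3.7425)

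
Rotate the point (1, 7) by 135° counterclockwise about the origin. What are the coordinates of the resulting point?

Rotation matrix for 135°: [[cos 135°, -sin 135°], [sin 135°, cos 135°]] ≈ [[-0.707107, -0.707107], [0.707107, -0.707107]]
[[-0.707107, -0.707107], [0.707107, -0.707107]] × [1, 7]ᵀ ≈ [-5.6569, -4.2426]ᵀ
Result: (-5.6569, -4.2426)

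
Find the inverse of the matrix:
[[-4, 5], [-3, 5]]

For [[a,b],[c,d]], inverse = (1/det)·[[d,-b],[-c,a]]
det = (-4)(5) - (5)(-3) = -20 - -15 = -5
Inverse = (1/-5)·[[5, -5], [3, -4]]
= [[-1, 1], [-3/5, 4/5]]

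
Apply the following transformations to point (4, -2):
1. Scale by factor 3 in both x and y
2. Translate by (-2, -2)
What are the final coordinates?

Step 1: Scale (4, -2) by 3 → (12, -6)
Step 2: Translate by (-2, -2) → (10, -8)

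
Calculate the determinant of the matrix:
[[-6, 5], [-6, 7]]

For a 2×2 matrix [[a, b], [c, d]], det = ad - bc
det = (-6)(7) - (5)(-6) = -42 - -30 = -12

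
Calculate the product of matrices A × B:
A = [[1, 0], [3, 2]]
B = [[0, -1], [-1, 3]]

Matrix multiplication:
C[0][0] = 1×0 + 0×-1 = 0
C[0][1] = 1×-1 + 0×3 = -1
C[1][0] = 3×0 + 2×-1 = -2
C[1][1] = 3×-1 + 2×3 = 3
Result: [[0, -1], [-2, 3]]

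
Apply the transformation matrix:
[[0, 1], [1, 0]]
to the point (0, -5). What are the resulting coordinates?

Matrix multiplication:
[[0, 1], [1, 0]] × [0, -5]ᵀ
= [(0)(0) + (1)(-5), (1)(0) + (0)(-5)]ᵀ
= [-5, 0]ᵀ
Result: (-5, 0)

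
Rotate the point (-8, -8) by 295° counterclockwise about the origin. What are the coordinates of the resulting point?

Rotation matrix for 295°: [[cos 295°, -sin 295°], [sin 295°, cos 295°]] ≈ [[0.422618, 0.906308], [-0.906308, 0.422618]]
[[0.422618, 0.906308], [-0.906308, 0.422618]] × [-8, -8]ᵀ ≈ [-10.6314, 3.8695]ᵀ
Result: (-10.6314, 3.8695)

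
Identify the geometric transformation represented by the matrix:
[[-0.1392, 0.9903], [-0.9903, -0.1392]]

This matrix represents: rotation by 262° counterclockwise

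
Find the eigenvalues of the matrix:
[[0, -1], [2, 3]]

Characteristic equation: det(A - λI) = 0
λ² - (trace)λ + (det) = 0
trace = 0 + 3 = 3, det = (0)(3) - (-1)(2) = 2
λ² - (3)λ + (2) = 0
λ = (3 ± √((3)² - 4·(2))) / 2 = (3 ± √1) / 2
Solving: λ = 1, 2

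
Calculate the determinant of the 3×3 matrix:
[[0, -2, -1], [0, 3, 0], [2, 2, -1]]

Expansion along first row:
det = 0·det([[3,0],[2,-1]]) - -2·det([[0,0],[2,-1]]) + -1·det([[0,3],[2,2]])
    = 0·(3·-1 - 0·2) - -2·(0·-1 - 0·2) + -1·(0·2 - 3·2)
    = 0·-3 - -2·0 + -1·-6
    = 0 + 0 + 6 = 6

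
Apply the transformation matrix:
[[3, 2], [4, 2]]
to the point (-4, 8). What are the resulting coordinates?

Matrix multiplication:
[[3, 2], [4, 2]] × [-4, 8]ᵀ
= [(3)(-4) + (2)(8), (4)(-4) + (2)(8)]ᵀ
= [4, 0]ᵀ
Result: (4, 0)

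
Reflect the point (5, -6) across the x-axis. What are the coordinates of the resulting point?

Reflection across x-axis: (5, -6) → (5, 6)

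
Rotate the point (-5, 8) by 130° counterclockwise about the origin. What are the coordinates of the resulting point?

Rotation matrix for 130°: [[cos 130°, -sin 130°], [sin 130°, cos 130°]] ≈ [[-0.642788, -0.766044], [0.766044, -0.642788]]
[[-0.642788, -0.766044], [0.766044, -0.642788]] × [-5, 8]ᵀ ≈ [-2.9144, -8.9725]ᵀ
Result: (-2.9144, -8.9725)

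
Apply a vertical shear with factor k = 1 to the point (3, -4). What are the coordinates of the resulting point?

Shear matrix for vertical shear with factor k = 1:
[[1, 0], [1, 1]]
Result: (3, -4) → (3, -1)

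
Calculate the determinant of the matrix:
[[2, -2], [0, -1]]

For a 2×2 matrix [[a, b], [c, d]], det = ad - bc
det = (2)(-1) - (-2)(0) = -2 - 0 = -2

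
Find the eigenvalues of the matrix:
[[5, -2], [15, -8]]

Characteristic equation: det(A - λI) = 0
λ² - (trace)λ + (det) = 0
trace = 5 + -8 = -3, det = (5)(-8) - (-2)(15) = -10
λ² - (-3)λ + (-10) = 0
λ = (-3 ± √((-3)² - 4·(-10))) / 2 = (-3 ± √49) / 2
Solving: λ = -5, 2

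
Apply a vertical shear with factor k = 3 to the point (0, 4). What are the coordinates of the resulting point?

Shear matrix for vertical shear with factor k = 3:
[[1, 0], [3, 1]]
Result: (0, 4) → (0, 4)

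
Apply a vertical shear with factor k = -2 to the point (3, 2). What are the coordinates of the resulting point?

Shear matrix for vertical shear with factor k = -2:
[[1, 0], [-2, 1]]
Result: (3, 2) → (3, -4)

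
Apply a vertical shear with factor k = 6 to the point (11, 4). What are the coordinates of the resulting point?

Shear matrix for vertical shear with factor k = 6:
[[1, 0], [6, 1]]
Result: (11, 4) → (11, 70)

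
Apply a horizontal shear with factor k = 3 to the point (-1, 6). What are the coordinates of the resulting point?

Shear matrix for horizontal shear with factor k = 3:
[[1, 3], [0, 1]]
Result: (-1, 6) → (17, 6)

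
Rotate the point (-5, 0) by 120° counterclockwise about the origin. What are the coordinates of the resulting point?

Rotation matrix for 120°: [[cos 120°, -sin 120°], [sin 120°, cos 120°]] ≈ [[-0.500000, -0.866025], [0.866025, -0.500000]]
[[-0.500000, -0.866025], [0.866025, -0.500000]] × [-5, 0]ᵀ ≈ [2.5000, -4.3301]ᵀ
Result: (2.5000, -4.3301)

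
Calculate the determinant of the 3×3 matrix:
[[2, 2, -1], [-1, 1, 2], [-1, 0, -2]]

Expansion along first row:
det = 2·det([[1,2],[0,-2]]) - 2·det([[-1,2],[-1,-2]]) + -1·det([[-1,1],[-1,0]])
    = 2·(1·-2 - 2·0) - 2·(-1·-2 - 2·-1) + -1·(-1·0 - 1·-1)
    = 2·-2 - 2·4 + -1·1
    = -4 + -8 + -1 = -13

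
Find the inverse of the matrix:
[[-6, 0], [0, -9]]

For [[a,b],[c,d]], inverse = (1/det)·[[d,-b],[-c,a]]
det = (-6)(-9) - (0)(0) = 54 - 0 = 54
Inverse = (1/54)·[[-9, 0], [0, -6]]
= [[-1/6, 0], [0, -1/9]]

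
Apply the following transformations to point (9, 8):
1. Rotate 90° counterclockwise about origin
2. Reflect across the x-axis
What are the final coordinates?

Step 1: Rotate 90° → (-8, 9)
Step 2: Reflect across x-axis → (-8, -9)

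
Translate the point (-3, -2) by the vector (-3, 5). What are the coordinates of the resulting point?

Translation by (-3, 5) (homogeneous matrix [[1, 0, -3], [0, 1, 5], [0, 0, 1]]):
x' = -3 + -3 = -6
y' = -2 + 5 = 3
Result: (-6, 3)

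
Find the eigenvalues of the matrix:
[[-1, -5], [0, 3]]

Characteristic equation: det(A - λI) = 0
λ² - (trace)λ + (det) = 0
trace = -1 + 3 = 2, det = (-1)(3) - (-5)(0) = -3
λ² - (2)λ + (-3) = 0
λ = (2 ± √((2)² - 4·(-3))) / 2 = (2 ± √16) / 2
Solving: λ = -1, 3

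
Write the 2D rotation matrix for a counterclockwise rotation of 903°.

Rotation matrix formula: [[cos θ, -sin θ], [sin θ, cos θ]]
For θ = 903°:
cos(903°) = -0.9986
sin(903°) = -0.0523
Result: [[-0.9986, 0.0523], [-0.0523, -0.9986]]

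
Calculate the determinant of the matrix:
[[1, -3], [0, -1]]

For a 2×2 matrix [[a, b], [c, d]], det = ad - bc
det = (1)(-1) - (-3)(0) = -1 - 0 = -1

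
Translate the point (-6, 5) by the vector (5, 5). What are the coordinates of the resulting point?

Translation by (5, 5) (homogeneous matrix [[1, 0, 5], [0, 1, 5], [0, 0, 1]]):
x' = -6 + 5 = -1
y' = 5 + 5 = 10
Result: (-1, 10)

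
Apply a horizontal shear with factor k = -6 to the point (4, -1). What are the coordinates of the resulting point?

Shear matrix for horizontal shear with factor k = -6:
[[1, -6], [0, 1]]
Result: (4, -1) → (10, -1)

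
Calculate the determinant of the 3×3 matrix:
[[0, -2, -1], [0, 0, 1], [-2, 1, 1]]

Expansion along first row:
det = 0·det([[0,1],[1,1]]) - -2·det([[0,1],[-2,1]]) + -1·det([[0,0],[-2,1]])
    = 0·(0·1 - 1·1) - -2·(0·1 - 1·-2) + -1·(0·1 - 0·-2)
    = 0·-1 - -2·2 + -1·0
    = 0 + 4 + 0 = 4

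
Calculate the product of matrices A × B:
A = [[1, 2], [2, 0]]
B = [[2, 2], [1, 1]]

Matrix multiplication:
C[0][0] = 1×2 + 2×1 = 4
C[0][1] = 1×2 + 2×1 = 4
C[1][0] = 2×2 + 0×1 = 4
C[1][1] = 2×2 + 0×1 = 4
Result: [[4, 4], [4, 4]]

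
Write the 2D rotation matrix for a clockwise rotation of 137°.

Rotation matrix formula: [[cos θ, -sin θ], [sin θ, cos θ]]
A clockwise rotation by 137° is equivalent to a counterclockwise rotation by -137°.
For θ = -137°:
cos(-137°) = -0.7314
sin(-137°) = -0.6820
Result: [[-0.7314, 0.6820], [-0.6820, -0.7314]]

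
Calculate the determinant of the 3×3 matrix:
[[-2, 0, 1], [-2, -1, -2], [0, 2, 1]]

Expansion along first row:
det = -2·det([[-1,-2],[2,1]]) - 0·det([[-2,-2],[0,1]]) + 1·det([[-2,-1],[0,2]])
    = -2·(-1·1 - -2·2) - 0·(-2·1 - -2·0) + 1·(-2·2 - -1·0)
    = -2·3 - 0·-2 + 1·-4
    = -6 + 0 + -4 = -10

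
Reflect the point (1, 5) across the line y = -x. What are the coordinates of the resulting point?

Reflection across line y = -x: (1, 5) → (-5, -1)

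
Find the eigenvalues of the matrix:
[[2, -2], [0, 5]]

Characteristic equation: det(A - λI) = 0
λ² - (trace)λ + (det) = 0
trace = 2 + 5 = 7, det = (2)(5) - (-2)(0) = 10
λ² - (7)λ + (10) = 0
λ = (7 ± √((7)² - 4·(10))) / 2 = (7 ± √9) / 2
Solving: λ = 2, 5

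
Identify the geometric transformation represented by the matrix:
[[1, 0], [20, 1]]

This matrix represents: vertical shear with factor 20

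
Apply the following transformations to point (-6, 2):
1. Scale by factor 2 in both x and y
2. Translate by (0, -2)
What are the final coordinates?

Step 1: Scale (-6, 2) by 2 → (-12, 4)
Step 2: Translate by (0, -2) → (-12, 2)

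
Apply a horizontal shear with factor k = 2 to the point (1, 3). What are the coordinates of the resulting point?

Shear matrix for horizontal shear with factor k = 2:
[[1, 2], [0, 1]]
Result: (1, 3) → (7, 3)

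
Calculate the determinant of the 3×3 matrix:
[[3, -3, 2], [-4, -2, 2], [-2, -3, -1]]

Expansion along first row:
det = 3·det([[-2,2],[-3,-1]]) - -3·det([[-4,2],[-2,-1]]) + 2·det([[-4,-2],[-2,-3]])
    = 3·(-2·-1 - 2·-3) - -3·(-4·-1 - 2·-2) + 2·(-4·-3 - -2·-2)
    = 3·8 - -3·8 + 2·8
    = 24 + 24 + 16 = 64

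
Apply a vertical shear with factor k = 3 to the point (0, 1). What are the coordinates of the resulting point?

Shear matrix for vertical shear with factor k = 3:
[[1, 0], [3, 1]]
Result: (0, 1) → (0, 1)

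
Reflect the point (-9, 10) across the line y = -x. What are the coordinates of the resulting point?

Reflection across line y = -x: (-9, 10) → (-10, 9)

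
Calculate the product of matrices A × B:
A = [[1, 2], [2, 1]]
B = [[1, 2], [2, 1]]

Matrix multiplication:
C[0][0] = 1×1 + 2×2 = 5
C[0][1] = 1×2 + 2×1 = 4
C[1][0] = 2×1 + 1×2 = 4
C[1][1] = 2×2 + 1×1 = 5
Result: [[5, 4], [4, 5]]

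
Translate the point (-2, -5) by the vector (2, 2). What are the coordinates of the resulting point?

Translation by (2, 2) (homogeneous matrix [[1, 0, 2], [0, 1, 2], [0, 0, 1]]):
x' = -2 + 2 = 0
y' = -5 + 2 = -3
Result: (0, -3)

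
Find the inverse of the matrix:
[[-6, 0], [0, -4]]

For [[a,b],[c,d]], inverse = (1/det)·[[d,-b],[-c,a]]
det = (-6)(-4) - (0)(0) = 24 - 0 = 24
Inverse = (1/24)·[[-4, 0], [0, -6]]
= [[-1/6, 0], [0, -1/4]]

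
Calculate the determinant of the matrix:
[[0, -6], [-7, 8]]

For a 2×2 matrix [[a, b], [c, d]], det = ad - bc
det = (0)(8) - (-6)(-7) = 0 - 42 = -42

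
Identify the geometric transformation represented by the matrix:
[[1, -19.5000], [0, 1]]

This matrix represents: horizontal shear with factor -19.5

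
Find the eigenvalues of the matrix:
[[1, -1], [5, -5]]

Characteristic equation: det(A - λI) = 0
λ² - (trace)λ + (det) = 0
trace = 1 + -5 = -4, det = (1)(-5) - (-1)(5) = 0
λ² - (-4)λ + (0) = 0
λ = (-4 ± √((-4)² - 4·(0))) / 2 = (-4 ± √16) / 2
Solving: λ = -4, 0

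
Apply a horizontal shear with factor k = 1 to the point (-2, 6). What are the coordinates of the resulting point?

Shear matrix for horizontal shear with factor k = 1:
[[1, 1], [0, 1]]
Result: (-2, 6) → (4, 6)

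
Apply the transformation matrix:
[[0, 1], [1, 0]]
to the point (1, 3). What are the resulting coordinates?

Matrix multiplication:
[[0, 1], [1, 0]] × [1, 3]ᵀ
= [(0)(1) + (1)(3), (1)(1) + (0)(3)]ᵀ
= [3, 1]ᵀ
Result: (3, 1)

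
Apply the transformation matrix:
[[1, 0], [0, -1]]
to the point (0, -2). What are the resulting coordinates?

Matrix multiplication:
[[1, 0], [0, -1]] × [0, -2]ᵀ
= [(1)(0) + (0)(-2), (0)(0) + (-1)(-2)]ᵀ
= [0, 2]ᵀ
Result: (0, 2)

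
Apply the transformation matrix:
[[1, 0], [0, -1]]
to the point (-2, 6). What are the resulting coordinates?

Matrix multiplication:
[[1, 0], [0, -1]] × [-2, 6]ᵀ
= [(1)(-2) + (0)(6), (0)(-2) + (-1)(6)]ᵀ
= [-2, -6]ᵀ
Result: (-2, -6)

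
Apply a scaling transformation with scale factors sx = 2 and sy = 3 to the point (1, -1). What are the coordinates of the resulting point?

Scaling matrix:
[[2, 0], [0, 3]]
Result: (1 × 2, -1 × 3) = (2, -3)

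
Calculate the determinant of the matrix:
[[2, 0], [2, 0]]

For a 2×2 matrix [[a, b], [c, d]], det = ad - bc
det = (2)(0) - (0)(2) = 0 - 0 = 0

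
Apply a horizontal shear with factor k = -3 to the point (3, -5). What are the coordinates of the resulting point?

Shear matrix for horizontal shear with factor k = -3:
[[1, -3], [0, 1]]
Result: (3, -5) → (18, -5)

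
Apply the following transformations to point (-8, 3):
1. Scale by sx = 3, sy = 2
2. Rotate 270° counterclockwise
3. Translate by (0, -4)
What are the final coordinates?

Step 1: Scale → (-24, 6)
Step 2: Rotate 270° → (6, 24)
Step 3: Translate → (6, 20)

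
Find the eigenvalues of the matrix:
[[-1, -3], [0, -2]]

Characteristic equation: det(A - λI) = 0
λ² - (trace)λ + (det) = 0
trace = -1 + -2 = -3, det = (-1)(-2) - (-3)(0) = 2
λ² - (-3)λ + (2) = 0
λ = (-3 ± √((-3)² - 4·(2))) / 2 = (-3 ± √1) / 2
Solving: λ = -2, -1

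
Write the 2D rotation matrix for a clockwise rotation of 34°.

Rotation matrix formula: [[cos θ, -sin θ], [sin θ, cos θ]]
A clockwise rotation by 34° is equivalent to a counterclockwise rotation by -34°.
For θ = -34°:
cos(-34°) = 0.8290
sin(-34°) = -0.5592
Result: [[0.8290, 0.5592], [-0.5592, 0.8290]]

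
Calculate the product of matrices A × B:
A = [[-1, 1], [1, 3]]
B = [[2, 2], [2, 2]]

Matrix multiplication:
C[0][0] = -1×2 + 1×2 = 0
C[0][1] = -1×2 + 1×2 = 0
C[1][0] = 1×2 + 3×2 = 8
C[1][1] = 1×2 + 3×2 = 8
Result: [[0, 0], [8, 8]]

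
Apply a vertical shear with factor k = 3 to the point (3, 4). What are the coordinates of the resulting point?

Shear matrix for vertical shear with factor k = 3:
[[1, 0], [3, 1]]
Result: (3, 4) → (3, 13)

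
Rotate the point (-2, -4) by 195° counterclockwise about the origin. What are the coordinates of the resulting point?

Rotation matrix for 195°: [[cos 195°, -sin 195°], [sin 195°, cos 195°]] ≈ [[-0.965926, 0.258819], [-0.258819, -0.965926]]
[[-0.965926, 0.258819], [-0.258819, -0.965926]] × [-2, -4]ᵀ ≈ [0.8966, 4.3813]ᵀ
Result: (0.8966, 4.3813)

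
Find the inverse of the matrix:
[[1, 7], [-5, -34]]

For [[a,b],[c,d]], inverse = (1/det)·[[d,-b],[-c,a]]
det = (1)(-34) - (7)(-5) = -34 - -35 = 1
Inverse = [[-34, -7], [5, 1]]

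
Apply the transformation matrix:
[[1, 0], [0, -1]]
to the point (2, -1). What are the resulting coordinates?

Matrix multiplication:
[[1, 0], [0, -1]] × [2, -1]ᵀ
= [(1)(2) + (0)(-1), (0)(2) + (-1)(-1)]ᵀ
= [2, 1]ᵀ
Result: (2, 1)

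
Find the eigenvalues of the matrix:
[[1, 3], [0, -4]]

Characteristic equation: det(A - λI) = 0
λ² - (trace)λ + (det) = 0
trace = 1 + -4 = -3, det = (1)(-4) - (3)(0) = -4
λ² - (-3)λ + (-4) = 0
λ = (-3 ± √((-3)² - 4·(-4))) / 2 = (-3 ± √25) / 2
Solving: λ = -4, 1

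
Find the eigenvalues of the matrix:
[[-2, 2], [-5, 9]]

Characteristic equation: det(A - λI) = 0
λ² - (trace)λ + (det) = 0
trace = -2 + 9 = 7, det = (-2)(9) - (2)(-5) = -8
λ² - (7)λ + (-8) = 0
λ = (7 ± √((7)² - 4·(-8))) / 2 = (7 ± √81) / 2
Solving: λ = -1, 8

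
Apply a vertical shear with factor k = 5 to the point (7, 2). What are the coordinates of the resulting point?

Shear matrix for vertical shear with factor k = 5:
[[1, 0], [5, 1]]
Result: (7, 2) → (7, 37)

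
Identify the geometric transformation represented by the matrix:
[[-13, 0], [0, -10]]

This matrix represents: non-uniform scaling by sx = -13, sy = -10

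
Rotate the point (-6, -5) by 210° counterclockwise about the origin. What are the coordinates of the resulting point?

Rotation matrix for 210°: [[cos 210°, -sin 210°], [sin 210°, cos 210°]] ≈ [[-0.866025, 0.500000], [-0.500000, -0.866025]]
[[-0.866025, 0.500000], [-0.500000, -0.866025]] × [-6, -5]ᵀ ≈ [2.6962, 7.3301]ᵀ
Result: (2.6962, 7.3301)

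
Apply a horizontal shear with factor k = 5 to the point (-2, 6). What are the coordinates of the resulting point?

Shear matrix for horizontal shear with factor k = 5:
[[1, 5], [0, 1]]
Result: (-2, 6) → (28, 6)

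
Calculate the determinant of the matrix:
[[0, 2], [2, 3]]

For a 2×2 matrix [[a, b], [c, d]], det = ad - bc
det = (0)(3) - (2)(2) = 0 - 4 = -4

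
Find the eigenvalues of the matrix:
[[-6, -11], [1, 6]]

Characteristic equation: det(A - λI) = 0
λ² - (trace)λ + (det) = 0
trace = -6 + 6 = 0, det = (-6)(6) - (-11)(1) = -25
λ² - (0)λ + (-25) = 0
λ = (0 ± √((0)² - 4·(-25))) / 2 = (0 ± √100) / 2
Solving: λ = -5, 5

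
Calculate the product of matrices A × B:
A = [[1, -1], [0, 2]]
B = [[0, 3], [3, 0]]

Matrix multiplication:
C[0][0] = 1×0 + -1×3 = -3
C[0][1] = 1×3 + -1×0 = 3
C[1][0] = 0×0 + 2×3 = 6
C[1][1] = 0×3 + 2×0 = 0
Result: [[-3, 3], [6, 0]]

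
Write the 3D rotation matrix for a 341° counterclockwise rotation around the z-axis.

Rotation matrix for counterclockwise 341° around z-axis:
cos(341°) = 0.9455, sin(341°) = -0.3256
Result: [[0.9455, 0.3256, 0], [-0.3256, 0.9455, 0], [0, 0, 1]]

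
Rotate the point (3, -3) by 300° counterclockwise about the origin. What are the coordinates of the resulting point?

Rotation matrix for 300°: [[cos 300°, -sin 300°], [sin 300°, cos 300°]] ≈ [[0.500000, 0.866025], [-0.866025, 0.500000]]
[[0.500000, 0.866025], [-0.866025, 0.500000]] × [3, -3]ᵀ ≈ [-1.0981, -4.0981]ᵀ
Result: (-1.0981, -4.0981)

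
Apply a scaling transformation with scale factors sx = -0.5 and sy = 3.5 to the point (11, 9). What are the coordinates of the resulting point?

Scaling matrix:
[[-0.50, 0], [0, 3.50]]
Result: (11 × -0.5, 9 × 3.5) = (-5.5, 31.5)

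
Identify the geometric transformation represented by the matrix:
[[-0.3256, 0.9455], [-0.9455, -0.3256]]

This matrix represents: rotation by 251° counterclockwise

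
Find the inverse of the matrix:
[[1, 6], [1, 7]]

For [[a,b],[c,d]], inverse = (1/det)·[[d,-b],[-c,a]]
det = (1)(7) - (6)(1) = 7 - 6 = 1
Inverse = [[7, -6], [-1, 1]]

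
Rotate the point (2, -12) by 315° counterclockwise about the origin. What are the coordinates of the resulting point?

Rotation matrix for 315°: [[cos 315°, -sin 315°], [sin 315°, cos 315°]] ≈ [[0.707107, 0.707107], [-0.707107, 0.707107]]
[[0.707107, 0.707107], [-0.707107, 0.707107]] × [2, -12]ᵀ ≈ [-7.0711, -9.8995]ᵀ
Result: (-7.0711, -9.8995)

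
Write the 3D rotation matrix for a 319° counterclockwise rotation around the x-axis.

Rotation matrix for counterclockwise 319° around x-axis:
cos(319°) = 0.7547, sin(319°) = -0.6561
Result: [[1, 0, 0], [0, 0.7547, 0.6561], [0, -0.6561, 0.7547]]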